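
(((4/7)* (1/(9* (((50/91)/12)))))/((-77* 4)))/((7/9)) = -78/13475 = -0.01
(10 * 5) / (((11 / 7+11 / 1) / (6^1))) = 525 / 22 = 23.86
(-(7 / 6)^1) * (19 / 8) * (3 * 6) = -49.88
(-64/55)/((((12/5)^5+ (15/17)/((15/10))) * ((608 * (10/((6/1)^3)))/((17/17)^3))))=-229500/445315673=-0.00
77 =77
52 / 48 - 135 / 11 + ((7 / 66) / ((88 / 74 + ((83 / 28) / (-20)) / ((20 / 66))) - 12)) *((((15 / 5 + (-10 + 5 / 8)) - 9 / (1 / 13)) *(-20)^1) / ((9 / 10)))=-3112142803 / 84288348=-36.92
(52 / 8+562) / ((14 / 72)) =20466 / 7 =2923.71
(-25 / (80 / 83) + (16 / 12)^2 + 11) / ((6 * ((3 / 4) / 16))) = -3790 / 81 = -46.79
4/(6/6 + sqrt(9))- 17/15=-2/15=-0.13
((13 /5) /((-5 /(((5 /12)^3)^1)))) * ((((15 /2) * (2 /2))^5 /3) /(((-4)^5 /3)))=1828125 /2097152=0.87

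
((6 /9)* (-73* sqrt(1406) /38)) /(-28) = 1.72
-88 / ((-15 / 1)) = 88 / 15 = 5.87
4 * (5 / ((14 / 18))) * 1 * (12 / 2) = 1080 / 7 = 154.29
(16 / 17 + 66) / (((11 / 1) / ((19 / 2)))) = 10811 / 187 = 57.81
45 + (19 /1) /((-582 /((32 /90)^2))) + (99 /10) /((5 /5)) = 64697531 /1178550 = 54.90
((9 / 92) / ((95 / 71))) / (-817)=-0.00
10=10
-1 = -1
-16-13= -29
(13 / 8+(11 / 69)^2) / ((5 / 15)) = 62861 / 12696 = 4.95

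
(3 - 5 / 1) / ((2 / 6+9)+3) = -6 / 37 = -0.16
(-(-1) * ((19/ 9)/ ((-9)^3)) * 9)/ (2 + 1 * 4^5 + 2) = -19/ 749412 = -0.00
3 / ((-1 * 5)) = -3 / 5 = -0.60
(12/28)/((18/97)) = 97/42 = 2.31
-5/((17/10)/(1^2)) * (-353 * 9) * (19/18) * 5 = 838375/17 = 49316.18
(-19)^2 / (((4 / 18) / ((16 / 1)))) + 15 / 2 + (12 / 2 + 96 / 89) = 4629171 / 178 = 26006.58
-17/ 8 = -2.12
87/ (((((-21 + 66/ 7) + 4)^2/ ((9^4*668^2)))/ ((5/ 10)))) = 6240340677816/ 2809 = 2221552395.09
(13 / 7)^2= 169 / 49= 3.45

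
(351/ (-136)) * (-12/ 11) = 1053/ 374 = 2.82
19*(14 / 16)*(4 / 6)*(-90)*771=-1538145 / 2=-769072.50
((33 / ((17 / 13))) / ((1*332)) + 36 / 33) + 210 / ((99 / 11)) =4563221 / 186252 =24.50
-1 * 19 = -19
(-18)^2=324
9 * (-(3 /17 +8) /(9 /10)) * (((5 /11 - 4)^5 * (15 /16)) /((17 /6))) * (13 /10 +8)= 52484769921285 /372349912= 140955.51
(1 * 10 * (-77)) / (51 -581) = 77 / 53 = 1.45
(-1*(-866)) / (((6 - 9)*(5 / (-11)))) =635.07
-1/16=-0.06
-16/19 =-0.84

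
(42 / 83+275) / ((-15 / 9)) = -68601 / 415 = -165.30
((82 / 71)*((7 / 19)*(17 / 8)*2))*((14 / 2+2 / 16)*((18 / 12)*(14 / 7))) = 43911 / 1136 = 38.65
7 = 7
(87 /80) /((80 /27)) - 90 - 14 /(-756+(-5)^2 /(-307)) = -133126641967 /1485548800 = -89.61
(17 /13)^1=17 /13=1.31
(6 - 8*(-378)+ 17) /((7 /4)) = 12188 /7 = 1741.14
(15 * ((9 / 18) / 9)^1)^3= 125 / 216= 0.58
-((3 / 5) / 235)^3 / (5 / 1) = -27 / 8111171875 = -0.00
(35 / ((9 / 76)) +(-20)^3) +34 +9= -68953 / 9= -7661.44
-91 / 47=-1.94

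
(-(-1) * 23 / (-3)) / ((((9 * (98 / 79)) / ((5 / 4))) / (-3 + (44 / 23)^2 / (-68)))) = 10847885 / 4138344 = 2.62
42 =42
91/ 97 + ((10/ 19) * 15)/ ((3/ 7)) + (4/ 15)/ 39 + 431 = 485564392/ 1078155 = 450.37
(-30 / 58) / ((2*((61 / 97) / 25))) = -36375 / 3538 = -10.28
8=8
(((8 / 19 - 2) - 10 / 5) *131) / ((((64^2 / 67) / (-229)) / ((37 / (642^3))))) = 1264247857 / 5148238307328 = 0.00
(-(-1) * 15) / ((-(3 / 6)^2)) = -60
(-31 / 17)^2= 961 / 289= 3.33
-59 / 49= -1.20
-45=-45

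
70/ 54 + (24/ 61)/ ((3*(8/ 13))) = 2486/ 1647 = 1.51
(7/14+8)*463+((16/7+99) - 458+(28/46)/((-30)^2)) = 129641537/36225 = 3578.79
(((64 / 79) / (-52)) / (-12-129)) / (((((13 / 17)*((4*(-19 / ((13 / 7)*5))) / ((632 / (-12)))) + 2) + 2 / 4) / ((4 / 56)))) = 1360 / 451279101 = 0.00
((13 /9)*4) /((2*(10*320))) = 13 /14400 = 0.00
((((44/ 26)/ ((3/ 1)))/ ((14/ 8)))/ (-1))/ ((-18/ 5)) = 220/ 2457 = 0.09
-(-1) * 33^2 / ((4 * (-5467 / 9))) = -891 / 1988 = -0.45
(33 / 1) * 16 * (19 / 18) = 1672 / 3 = 557.33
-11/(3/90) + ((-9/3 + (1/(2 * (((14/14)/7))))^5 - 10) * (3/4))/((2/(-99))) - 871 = -5175583/256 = -20217.12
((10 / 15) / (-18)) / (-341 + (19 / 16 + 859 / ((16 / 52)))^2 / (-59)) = 15104 / 54056117691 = 0.00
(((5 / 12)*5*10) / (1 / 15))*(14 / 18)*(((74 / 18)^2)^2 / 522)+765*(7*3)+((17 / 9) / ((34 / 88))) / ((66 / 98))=999008528203 / 61647156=16205.27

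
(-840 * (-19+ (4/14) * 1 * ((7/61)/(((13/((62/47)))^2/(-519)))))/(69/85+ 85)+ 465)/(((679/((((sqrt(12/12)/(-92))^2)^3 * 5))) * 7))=790205285925/697828459264663987539968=0.00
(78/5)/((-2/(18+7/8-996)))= 7621.58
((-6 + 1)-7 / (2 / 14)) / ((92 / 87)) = -2349 / 46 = -51.07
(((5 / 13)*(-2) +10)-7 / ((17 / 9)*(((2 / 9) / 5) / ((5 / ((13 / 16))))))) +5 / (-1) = -112465 / 221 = -508.89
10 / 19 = 0.53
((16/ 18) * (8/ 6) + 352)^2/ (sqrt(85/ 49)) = 636547072 * sqrt(85)/ 61965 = 94709.50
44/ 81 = 0.54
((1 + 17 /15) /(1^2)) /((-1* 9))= -32 /135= -0.24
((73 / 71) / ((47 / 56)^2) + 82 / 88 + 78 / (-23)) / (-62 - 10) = 17633015 / 1269768544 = 0.01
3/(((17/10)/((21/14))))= 45/17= 2.65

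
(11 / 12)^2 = 121 / 144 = 0.84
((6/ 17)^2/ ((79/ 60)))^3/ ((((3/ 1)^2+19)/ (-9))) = -22674816000/ 83305340175337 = -0.00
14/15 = 0.93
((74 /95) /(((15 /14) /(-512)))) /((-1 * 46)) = 265216 /32775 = 8.09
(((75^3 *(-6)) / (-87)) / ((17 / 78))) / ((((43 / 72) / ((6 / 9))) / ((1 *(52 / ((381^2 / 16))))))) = 292032000000 / 341918671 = 854.10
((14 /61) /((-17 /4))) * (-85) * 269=75320 /61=1234.75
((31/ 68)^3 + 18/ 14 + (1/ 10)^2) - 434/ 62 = -308668319/ 55025600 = -5.61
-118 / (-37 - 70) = 118 / 107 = 1.10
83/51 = 1.63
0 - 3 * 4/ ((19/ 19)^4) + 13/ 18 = -203/ 18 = -11.28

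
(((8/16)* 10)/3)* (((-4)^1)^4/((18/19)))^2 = 29573120/243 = 121700.08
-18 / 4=-9 / 2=-4.50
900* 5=4500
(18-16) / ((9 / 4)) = 0.89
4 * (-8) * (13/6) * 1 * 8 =-1664/3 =-554.67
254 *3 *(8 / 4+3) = 3810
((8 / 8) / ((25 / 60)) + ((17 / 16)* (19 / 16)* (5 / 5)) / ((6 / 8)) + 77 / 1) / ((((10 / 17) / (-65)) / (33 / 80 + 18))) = -8446387729 / 51200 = -164968.51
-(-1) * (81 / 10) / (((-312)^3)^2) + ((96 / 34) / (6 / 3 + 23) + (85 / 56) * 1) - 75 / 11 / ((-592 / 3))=45926084417425388021 / 27577438210267545600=1.67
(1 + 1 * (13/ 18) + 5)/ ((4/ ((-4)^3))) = -968/ 9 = -107.56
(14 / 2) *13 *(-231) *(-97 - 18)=2417415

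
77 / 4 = 19.25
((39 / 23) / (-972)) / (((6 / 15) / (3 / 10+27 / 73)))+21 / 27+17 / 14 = 10099463 / 5077296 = 1.99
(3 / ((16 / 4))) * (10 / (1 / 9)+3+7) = 75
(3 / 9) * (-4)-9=-31 / 3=-10.33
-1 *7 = -7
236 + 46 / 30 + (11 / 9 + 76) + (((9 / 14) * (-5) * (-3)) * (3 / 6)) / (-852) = 112630103 / 357840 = 314.75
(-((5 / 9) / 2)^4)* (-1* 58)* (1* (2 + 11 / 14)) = 235625 / 244944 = 0.96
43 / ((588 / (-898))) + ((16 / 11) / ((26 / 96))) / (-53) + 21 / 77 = -145945847 / 2228226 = -65.50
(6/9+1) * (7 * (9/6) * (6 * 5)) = 525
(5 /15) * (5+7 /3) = 22 /9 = 2.44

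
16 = 16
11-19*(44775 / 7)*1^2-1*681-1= -855422 / 7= -122203.14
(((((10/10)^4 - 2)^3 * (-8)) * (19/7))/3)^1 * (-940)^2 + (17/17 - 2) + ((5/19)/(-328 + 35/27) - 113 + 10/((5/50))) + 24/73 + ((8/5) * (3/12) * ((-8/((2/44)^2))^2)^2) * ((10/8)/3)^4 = 18799001651412732281281/6937090209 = 2709926076357.40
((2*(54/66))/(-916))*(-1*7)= 63/5038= 0.01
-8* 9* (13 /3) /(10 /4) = -624 /5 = -124.80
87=87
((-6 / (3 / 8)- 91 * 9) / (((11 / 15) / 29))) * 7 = -2542575 / 11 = -231143.18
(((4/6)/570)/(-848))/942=-1/682987680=-0.00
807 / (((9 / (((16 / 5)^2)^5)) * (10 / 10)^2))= 295768627871744 / 29296875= 10095569.16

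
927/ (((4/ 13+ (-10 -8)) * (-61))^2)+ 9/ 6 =1.50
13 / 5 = 2.60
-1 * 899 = -899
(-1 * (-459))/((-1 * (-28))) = 459/28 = 16.39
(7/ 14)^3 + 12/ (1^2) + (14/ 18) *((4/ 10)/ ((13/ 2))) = 56969/ 4680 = 12.17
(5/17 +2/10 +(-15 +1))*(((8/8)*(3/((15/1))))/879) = -1148/373575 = -0.00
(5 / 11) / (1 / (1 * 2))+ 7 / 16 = 237 / 176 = 1.35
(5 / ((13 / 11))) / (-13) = -55 / 169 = -0.33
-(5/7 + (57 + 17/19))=-7795/133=-58.61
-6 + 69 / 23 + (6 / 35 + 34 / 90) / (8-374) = -346043 / 115290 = -3.00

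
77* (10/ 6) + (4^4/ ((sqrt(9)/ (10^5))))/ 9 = 25603465/ 27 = 948276.48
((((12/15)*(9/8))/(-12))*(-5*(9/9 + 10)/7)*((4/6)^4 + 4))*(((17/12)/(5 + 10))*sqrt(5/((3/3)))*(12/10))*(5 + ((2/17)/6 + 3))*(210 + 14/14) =16137913*sqrt(5)/34020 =1060.71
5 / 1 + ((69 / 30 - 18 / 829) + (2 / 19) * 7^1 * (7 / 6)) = 3845419 / 472530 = 8.14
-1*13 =-13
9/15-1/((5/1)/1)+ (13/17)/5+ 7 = 642/85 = 7.55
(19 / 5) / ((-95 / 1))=-1 / 25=-0.04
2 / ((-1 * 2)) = -1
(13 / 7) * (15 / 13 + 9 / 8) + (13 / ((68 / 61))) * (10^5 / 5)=222044029 / 952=233239.53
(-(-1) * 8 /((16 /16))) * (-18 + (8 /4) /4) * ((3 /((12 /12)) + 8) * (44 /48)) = -1411.67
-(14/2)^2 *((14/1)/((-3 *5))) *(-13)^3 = -1507142/15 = -100476.13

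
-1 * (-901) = 901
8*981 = 7848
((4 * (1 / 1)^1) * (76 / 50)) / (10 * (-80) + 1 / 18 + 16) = -2736 / 352775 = -0.01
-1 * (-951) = 951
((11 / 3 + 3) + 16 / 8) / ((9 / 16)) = 416 / 27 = 15.41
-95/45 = -19/9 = -2.11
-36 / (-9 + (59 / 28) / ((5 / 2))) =4.41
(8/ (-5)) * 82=-131.20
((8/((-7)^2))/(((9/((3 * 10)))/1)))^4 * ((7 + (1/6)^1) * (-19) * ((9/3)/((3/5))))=-83660800000/1400846643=-59.72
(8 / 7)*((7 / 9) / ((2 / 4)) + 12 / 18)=160 / 63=2.54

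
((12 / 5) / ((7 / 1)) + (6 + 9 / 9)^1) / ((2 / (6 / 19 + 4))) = 15.85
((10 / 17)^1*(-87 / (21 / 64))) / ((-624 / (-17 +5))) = -4640 / 1547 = -3.00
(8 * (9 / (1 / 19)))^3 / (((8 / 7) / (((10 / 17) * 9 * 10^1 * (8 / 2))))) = 8064340300800 / 17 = 474372958870.59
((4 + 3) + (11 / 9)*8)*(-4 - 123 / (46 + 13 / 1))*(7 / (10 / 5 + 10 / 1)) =-379463 / 6372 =-59.55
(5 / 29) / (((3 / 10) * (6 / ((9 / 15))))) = 5 / 87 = 0.06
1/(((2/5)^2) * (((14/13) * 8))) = 325/448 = 0.73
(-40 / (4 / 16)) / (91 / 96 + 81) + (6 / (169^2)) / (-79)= -34657107042 / 17750461573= -1.95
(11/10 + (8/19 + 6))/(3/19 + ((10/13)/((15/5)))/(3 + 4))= 390117/10090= 38.66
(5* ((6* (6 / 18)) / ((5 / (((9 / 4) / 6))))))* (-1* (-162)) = 243 / 2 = 121.50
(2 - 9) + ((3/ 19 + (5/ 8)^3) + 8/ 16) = -59321/ 9728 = -6.10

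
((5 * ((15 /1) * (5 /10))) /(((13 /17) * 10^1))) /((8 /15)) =3825 /416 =9.19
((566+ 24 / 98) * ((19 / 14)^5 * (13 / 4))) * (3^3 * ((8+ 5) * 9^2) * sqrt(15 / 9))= 4232067870727827 * sqrt(15) / 52706752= 310979670.75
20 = 20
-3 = -3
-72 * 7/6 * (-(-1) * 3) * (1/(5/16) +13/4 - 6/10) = -7371/5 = -1474.20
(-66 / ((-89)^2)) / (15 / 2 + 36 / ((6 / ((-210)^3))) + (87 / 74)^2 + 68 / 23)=8312568 / 55434525034402135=0.00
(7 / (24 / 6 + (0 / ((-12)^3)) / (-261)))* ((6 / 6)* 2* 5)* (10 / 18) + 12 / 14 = 1333 / 126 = 10.58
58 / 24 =29 / 12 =2.42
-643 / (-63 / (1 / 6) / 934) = 300281 / 189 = 1588.79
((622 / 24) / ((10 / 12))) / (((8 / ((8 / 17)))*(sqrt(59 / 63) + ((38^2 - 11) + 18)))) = 28429443 / 22548834680 - 933*sqrt(413) / 22548834680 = 0.00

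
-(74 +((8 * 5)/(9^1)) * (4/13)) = -8818/117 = -75.37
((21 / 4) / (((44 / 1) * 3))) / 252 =1 / 6336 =0.00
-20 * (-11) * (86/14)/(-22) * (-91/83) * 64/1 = 357760/83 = 4310.36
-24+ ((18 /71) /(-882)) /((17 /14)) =-202778 /8449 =-24.00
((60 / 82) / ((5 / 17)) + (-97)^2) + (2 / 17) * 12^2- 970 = 5895525 / 697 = 8458.43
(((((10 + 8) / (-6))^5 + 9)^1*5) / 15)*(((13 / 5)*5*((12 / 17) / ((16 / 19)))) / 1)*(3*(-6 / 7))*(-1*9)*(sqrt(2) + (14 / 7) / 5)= -2340819*sqrt(2) / 119- 4681638 / 595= -35686.94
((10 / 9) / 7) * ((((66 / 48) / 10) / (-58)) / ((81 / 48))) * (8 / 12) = -22 / 147987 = -0.00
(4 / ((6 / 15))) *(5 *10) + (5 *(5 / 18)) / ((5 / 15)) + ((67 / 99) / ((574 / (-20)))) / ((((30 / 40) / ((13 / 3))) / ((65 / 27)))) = 6957366125 / 13808718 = 503.84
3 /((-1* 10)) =-3 /10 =-0.30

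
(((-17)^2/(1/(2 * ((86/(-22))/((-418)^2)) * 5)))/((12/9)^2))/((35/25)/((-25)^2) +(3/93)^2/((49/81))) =-82290234796875/8960165416576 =-9.18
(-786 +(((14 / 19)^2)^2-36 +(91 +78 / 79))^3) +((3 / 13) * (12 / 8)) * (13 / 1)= 387398523805483253864080969 / 2182501148762921906558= 177502.09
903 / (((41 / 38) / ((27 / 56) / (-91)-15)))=-187420617 / 14924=-12558.34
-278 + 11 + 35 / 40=-2129 / 8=-266.12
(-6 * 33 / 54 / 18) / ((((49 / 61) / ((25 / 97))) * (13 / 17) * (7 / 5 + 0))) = -1425875 / 23356242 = -0.06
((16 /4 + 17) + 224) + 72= 317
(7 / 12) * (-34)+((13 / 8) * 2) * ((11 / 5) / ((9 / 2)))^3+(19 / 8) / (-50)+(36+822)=1222531441 / 1458000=838.50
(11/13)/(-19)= -11/247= -0.04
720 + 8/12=2162/3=720.67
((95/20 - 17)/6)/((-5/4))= 49/30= 1.63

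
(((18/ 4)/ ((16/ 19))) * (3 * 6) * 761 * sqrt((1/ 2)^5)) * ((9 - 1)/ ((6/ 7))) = 2732751 * sqrt(2)/ 32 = 120771.67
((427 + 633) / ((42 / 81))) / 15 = 954 / 7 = 136.29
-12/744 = -0.02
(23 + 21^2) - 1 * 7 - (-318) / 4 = 1073 / 2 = 536.50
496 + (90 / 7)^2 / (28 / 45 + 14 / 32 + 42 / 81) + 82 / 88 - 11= 4341327621 / 7349804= 590.67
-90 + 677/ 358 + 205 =41847/ 358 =116.89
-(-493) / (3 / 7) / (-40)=-3451 / 120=-28.76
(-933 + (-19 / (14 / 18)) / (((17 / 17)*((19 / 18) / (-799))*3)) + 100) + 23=37476 / 7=5353.71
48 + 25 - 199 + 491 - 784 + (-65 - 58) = -542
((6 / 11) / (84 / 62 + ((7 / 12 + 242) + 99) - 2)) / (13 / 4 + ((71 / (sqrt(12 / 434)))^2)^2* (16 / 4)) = 0.00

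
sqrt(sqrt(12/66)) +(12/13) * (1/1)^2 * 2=11^(3/4) * 2^(1/4)/11 +24/13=2.50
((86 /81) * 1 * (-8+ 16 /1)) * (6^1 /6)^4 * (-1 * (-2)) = 1376 /81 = 16.99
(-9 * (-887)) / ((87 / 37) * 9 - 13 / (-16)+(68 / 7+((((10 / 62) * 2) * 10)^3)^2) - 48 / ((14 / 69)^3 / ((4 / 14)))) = -16.51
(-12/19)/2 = -6/19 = -0.32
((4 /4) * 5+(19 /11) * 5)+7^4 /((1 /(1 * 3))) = 79383 /11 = 7216.64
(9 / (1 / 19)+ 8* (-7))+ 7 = 122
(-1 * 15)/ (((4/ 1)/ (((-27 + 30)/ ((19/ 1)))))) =-45/ 76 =-0.59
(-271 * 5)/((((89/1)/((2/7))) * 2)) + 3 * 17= 30418/623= 48.83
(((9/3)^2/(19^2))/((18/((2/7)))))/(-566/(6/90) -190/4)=-2/43148525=-0.00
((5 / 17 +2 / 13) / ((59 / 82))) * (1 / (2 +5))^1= 0.09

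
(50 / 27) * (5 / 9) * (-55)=-13750 / 243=-56.58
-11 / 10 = -1.10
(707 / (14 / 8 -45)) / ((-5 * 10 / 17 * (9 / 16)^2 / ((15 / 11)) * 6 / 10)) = 6153728 / 154143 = 39.92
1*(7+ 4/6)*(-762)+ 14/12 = -35045/6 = -5840.83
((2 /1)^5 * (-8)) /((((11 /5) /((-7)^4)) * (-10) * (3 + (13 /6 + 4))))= 1843968 /605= 3047.88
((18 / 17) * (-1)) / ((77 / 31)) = -558 / 1309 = -0.43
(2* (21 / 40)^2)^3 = 85766121 / 512000000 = 0.17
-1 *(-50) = 50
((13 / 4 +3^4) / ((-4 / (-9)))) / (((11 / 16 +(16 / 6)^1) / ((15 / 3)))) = 45495 / 161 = 282.58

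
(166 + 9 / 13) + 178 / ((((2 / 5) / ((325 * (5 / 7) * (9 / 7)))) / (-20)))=-1692006317 / 637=-2656210.86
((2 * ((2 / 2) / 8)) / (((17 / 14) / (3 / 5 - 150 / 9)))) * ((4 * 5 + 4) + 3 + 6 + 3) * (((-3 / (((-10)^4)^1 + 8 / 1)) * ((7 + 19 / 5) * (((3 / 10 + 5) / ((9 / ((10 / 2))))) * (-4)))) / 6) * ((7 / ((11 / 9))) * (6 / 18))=-1877631 / 1299650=-1.44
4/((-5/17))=-68/5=-13.60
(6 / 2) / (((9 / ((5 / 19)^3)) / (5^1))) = 625 / 20577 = 0.03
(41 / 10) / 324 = 41 / 3240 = 0.01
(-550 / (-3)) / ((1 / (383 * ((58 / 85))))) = 2443540 / 51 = 47912.55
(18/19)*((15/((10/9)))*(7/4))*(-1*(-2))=1701/38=44.76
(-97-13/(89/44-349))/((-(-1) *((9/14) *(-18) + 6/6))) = 1480327/161394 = 9.17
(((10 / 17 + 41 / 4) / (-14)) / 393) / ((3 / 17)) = -737 / 66024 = -0.01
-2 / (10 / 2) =-2 / 5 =-0.40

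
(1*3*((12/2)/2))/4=2.25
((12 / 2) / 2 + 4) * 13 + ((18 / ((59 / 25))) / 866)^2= 91.00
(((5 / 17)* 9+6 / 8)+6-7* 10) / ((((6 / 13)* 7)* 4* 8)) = -53573 / 91392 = -0.59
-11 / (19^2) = -11 / 361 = -0.03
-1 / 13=-0.08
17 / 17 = 1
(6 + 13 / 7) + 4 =11.86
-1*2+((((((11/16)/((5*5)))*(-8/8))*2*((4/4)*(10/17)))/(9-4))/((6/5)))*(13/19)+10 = 309937/38760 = 8.00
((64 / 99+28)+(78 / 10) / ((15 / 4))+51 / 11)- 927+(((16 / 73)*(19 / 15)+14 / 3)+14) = -157673786 / 180675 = -872.69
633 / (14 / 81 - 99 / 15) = -256365 / 2603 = -98.49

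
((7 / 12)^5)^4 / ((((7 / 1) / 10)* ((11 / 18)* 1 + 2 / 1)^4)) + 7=623726816234409887778611 / 89103822748561994416128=7.00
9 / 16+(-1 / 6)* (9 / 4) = 3 / 16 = 0.19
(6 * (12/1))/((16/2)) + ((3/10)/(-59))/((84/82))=9.00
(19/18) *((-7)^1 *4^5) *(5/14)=-24320/9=-2702.22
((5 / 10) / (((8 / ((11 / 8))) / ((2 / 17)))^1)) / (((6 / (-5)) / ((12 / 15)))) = -11 / 1632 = -0.01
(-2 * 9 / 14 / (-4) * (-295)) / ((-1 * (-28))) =-2655 / 784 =-3.39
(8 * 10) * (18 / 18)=80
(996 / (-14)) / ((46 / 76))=-18924 / 161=-117.54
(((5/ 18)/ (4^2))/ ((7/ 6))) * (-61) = -305/ 336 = -0.91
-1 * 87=-87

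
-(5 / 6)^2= -25 / 36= -0.69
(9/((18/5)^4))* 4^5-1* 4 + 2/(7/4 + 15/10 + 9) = 1822948/35721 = 51.03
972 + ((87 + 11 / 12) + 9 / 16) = 50903 / 48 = 1060.48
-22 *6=-132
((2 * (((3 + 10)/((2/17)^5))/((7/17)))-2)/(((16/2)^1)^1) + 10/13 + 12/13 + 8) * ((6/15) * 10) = 4079359145/2912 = 1400878.83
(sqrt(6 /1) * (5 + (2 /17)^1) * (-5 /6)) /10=-29 * sqrt(6) /68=-1.04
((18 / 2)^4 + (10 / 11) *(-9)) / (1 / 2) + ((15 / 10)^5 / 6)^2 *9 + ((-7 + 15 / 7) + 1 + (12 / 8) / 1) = 4137216213 / 315392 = 13117.70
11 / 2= 5.50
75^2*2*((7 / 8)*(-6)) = -59062.50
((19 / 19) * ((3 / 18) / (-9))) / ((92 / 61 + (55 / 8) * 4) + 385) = -61 / 1363743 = -0.00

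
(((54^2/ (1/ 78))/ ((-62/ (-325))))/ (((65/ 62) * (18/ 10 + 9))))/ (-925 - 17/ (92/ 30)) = -113.16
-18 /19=-0.95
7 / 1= 7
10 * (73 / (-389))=-730 / 389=-1.88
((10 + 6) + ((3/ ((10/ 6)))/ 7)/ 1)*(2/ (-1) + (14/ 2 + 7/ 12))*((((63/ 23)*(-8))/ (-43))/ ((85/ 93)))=21272634/ 420325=50.61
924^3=788889024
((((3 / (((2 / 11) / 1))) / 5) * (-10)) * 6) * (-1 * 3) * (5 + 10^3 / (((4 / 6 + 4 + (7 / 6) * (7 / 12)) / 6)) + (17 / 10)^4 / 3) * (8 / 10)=23489830053 / 43750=536910.40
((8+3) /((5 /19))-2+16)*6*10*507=1697436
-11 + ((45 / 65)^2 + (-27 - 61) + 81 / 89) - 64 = -2430785 / 15041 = -161.61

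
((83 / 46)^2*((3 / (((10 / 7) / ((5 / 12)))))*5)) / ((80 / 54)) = 1302021 / 135424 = 9.61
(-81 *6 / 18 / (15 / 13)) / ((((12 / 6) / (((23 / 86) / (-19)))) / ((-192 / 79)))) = -129168 / 322715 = -0.40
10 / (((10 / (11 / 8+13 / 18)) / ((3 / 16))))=151 / 384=0.39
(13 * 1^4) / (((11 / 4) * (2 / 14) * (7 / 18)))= 936 / 11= 85.09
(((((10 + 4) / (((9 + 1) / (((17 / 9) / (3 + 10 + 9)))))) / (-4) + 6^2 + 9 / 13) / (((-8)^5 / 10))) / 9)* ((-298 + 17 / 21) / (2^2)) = 11779094893 / 127529385984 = 0.09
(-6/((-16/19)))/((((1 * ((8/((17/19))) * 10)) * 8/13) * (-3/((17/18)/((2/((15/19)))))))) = -3757/233472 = -0.02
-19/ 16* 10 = -95/ 8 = -11.88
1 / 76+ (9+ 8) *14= 18089 / 76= 238.01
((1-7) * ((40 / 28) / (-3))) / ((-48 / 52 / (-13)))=845 / 21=40.24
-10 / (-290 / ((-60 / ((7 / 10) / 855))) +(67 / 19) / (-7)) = 3591000 / 179479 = 20.01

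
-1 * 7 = -7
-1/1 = -1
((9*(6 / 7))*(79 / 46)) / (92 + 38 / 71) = 16827 / 117530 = 0.14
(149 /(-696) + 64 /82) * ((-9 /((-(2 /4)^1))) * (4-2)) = 48489 /2378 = 20.39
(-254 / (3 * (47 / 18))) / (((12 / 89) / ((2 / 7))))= -22606 / 329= -68.71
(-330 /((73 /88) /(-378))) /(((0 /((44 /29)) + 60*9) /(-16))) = -325248 /73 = -4455.45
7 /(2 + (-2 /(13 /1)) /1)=91 /24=3.79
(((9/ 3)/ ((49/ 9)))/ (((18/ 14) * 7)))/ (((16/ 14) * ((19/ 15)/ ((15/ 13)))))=675/ 13832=0.05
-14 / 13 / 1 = -14 / 13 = -1.08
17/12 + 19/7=347/84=4.13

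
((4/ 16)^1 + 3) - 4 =-3/ 4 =-0.75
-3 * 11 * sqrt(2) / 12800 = -33 * sqrt(2) / 12800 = -0.00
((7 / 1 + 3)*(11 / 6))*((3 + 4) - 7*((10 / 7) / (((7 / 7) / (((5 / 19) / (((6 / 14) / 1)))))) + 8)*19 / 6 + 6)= -90970 / 27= -3369.26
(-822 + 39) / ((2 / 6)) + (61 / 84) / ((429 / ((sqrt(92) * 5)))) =-2349 + 305 * sqrt(23) / 18018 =-2348.92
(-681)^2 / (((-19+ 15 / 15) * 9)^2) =51529 / 2916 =17.67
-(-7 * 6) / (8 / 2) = 21 / 2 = 10.50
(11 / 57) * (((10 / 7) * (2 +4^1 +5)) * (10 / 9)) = 12100 / 3591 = 3.37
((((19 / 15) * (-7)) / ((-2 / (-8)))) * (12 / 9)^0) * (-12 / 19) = 22.40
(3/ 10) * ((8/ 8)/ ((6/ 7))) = 7/ 20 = 0.35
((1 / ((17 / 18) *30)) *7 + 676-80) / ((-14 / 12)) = -304086 / 595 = -511.07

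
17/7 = 2.43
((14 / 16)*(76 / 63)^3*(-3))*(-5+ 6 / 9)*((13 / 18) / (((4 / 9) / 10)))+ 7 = 11841757 / 35721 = 331.51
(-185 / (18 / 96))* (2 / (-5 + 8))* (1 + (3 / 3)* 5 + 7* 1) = -76960 / 9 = -8551.11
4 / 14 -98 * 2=-1370 / 7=-195.71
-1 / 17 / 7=-0.01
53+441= 494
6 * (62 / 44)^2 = 2883 / 242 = 11.91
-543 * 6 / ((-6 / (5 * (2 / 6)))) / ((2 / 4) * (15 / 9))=1086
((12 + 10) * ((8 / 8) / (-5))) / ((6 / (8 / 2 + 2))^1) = -22 / 5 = -4.40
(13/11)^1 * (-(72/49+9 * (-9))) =50661/539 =93.99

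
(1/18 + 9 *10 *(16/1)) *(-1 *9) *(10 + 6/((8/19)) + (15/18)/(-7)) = -7505981/24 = -312749.21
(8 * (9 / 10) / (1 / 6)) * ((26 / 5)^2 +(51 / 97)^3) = 133981176168 / 114084125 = 1174.41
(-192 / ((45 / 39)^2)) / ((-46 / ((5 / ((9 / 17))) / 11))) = 91936 / 34155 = 2.69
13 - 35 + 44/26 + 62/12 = -1181/78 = -15.14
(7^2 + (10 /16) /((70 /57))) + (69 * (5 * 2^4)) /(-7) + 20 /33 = -389905 /528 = -738.46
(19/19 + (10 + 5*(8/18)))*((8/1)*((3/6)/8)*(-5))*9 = -595/2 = -297.50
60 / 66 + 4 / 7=1.48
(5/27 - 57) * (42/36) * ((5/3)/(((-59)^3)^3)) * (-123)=-0.00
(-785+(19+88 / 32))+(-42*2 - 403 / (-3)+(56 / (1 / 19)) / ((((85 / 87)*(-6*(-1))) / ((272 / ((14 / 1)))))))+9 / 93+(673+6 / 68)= 110248453 / 31620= 3486.67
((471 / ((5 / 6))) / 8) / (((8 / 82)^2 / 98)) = 116387397 / 160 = 727421.23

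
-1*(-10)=10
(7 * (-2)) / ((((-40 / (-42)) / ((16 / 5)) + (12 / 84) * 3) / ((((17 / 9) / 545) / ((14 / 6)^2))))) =-408 / 33245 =-0.01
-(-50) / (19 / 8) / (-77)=-400 / 1463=-0.27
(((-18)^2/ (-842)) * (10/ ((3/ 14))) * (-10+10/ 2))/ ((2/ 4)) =75600/ 421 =179.57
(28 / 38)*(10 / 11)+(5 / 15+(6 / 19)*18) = 4193 / 627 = 6.69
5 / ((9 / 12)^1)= 20 / 3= 6.67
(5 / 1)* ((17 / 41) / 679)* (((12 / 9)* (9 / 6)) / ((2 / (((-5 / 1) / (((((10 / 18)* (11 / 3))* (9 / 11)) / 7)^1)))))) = -255 / 3977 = -0.06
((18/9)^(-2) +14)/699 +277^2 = 71511447/932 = 76729.02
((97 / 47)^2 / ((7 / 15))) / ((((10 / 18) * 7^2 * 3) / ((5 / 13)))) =423405 / 9849931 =0.04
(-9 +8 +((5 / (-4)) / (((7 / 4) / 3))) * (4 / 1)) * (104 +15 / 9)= -21239 / 21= -1011.38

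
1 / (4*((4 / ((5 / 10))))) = 1 / 32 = 0.03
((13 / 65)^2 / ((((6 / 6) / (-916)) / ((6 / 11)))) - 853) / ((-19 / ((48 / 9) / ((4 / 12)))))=3841136 / 5225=735.15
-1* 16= -16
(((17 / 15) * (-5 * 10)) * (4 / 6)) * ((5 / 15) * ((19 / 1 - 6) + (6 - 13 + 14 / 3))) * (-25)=272000 / 81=3358.02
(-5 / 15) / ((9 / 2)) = -2 / 27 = -0.07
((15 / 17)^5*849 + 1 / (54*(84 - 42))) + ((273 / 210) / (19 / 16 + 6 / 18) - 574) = -139963029887543 / 1175386021740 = -119.08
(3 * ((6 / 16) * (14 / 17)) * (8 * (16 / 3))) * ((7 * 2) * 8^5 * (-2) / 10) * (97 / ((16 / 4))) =-7475822592 / 85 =-87950854.02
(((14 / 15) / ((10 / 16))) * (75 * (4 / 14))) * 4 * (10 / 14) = 640 / 7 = 91.43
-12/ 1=-12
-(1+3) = -4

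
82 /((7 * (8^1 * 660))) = 41 /18480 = 0.00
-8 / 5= -1.60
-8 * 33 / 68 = -66 / 17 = -3.88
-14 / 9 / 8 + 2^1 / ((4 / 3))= 47 / 36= 1.31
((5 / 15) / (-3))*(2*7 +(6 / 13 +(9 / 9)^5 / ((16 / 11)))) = -3151 / 1872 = -1.68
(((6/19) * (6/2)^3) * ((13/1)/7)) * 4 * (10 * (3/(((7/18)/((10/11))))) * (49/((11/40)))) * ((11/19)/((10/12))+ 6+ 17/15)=270632793600/43681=6195663.87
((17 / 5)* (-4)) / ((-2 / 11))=374 / 5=74.80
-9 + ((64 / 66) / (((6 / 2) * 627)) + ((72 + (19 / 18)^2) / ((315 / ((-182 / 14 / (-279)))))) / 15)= -8836348469357 / 981951408900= -9.00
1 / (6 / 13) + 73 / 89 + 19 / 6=1643 / 267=6.15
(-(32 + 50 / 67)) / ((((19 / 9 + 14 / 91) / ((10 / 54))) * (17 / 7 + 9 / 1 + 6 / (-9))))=-99827 / 401263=-0.25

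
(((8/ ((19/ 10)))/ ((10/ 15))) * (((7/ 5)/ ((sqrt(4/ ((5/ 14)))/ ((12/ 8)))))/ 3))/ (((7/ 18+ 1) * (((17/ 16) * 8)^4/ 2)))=1728 * sqrt(70)/ 39672475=0.00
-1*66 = -66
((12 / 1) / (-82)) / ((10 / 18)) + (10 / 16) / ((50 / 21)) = -0.00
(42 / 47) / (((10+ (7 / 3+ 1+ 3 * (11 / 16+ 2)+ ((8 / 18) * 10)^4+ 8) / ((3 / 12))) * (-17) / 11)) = -1732104 / 4937653009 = -0.00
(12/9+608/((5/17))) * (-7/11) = -217196/165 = -1316.34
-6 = -6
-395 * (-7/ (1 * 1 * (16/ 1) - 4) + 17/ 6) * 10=-17775/ 2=-8887.50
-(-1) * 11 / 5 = 11 / 5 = 2.20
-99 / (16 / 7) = -693 / 16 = -43.31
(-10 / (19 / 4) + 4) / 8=9 / 38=0.24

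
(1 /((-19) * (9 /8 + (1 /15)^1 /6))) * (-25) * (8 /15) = 4800 /7771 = 0.62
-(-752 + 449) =303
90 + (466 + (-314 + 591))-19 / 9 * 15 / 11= 27394 / 33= 830.12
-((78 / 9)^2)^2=-456976 / 81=-5641.68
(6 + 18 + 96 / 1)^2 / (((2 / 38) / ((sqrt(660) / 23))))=547200 * sqrt(165) / 23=305604.84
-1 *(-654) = 654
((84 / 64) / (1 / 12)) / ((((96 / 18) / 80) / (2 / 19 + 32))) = 288225 / 38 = 7584.87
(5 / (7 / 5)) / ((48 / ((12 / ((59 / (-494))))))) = -6175 / 826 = -7.48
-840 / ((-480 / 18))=63 / 2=31.50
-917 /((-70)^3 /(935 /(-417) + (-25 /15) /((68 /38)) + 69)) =122260597 /694722000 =0.18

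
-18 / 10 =-9 / 5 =-1.80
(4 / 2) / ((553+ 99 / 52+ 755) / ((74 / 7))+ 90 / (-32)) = 15392 / 931965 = 0.02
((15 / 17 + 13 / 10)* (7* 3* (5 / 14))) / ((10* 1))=1113 / 680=1.64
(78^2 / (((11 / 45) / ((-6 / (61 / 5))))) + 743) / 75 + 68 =-4292747 / 50325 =-85.30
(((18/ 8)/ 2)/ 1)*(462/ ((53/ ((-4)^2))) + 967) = 527787/ 424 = 1244.78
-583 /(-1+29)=-583 /28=-20.82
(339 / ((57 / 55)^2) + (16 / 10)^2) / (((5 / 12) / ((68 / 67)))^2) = 1912102497024 / 1012830625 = 1887.88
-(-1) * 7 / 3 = 7 / 3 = 2.33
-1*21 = -21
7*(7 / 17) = 49 / 17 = 2.88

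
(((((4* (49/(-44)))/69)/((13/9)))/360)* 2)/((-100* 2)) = 49/39468000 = 0.00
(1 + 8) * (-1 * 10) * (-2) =180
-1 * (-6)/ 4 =3/ 2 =1.50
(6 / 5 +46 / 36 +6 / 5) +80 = 7531 / 90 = 83.68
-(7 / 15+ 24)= -367 / 15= -24.47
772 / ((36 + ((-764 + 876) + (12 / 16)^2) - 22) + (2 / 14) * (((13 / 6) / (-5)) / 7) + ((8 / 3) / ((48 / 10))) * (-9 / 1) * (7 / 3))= 3026240 / 450357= 6.72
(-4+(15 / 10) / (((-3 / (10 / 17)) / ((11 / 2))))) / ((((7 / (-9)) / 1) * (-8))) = -1719 / 1904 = -0.90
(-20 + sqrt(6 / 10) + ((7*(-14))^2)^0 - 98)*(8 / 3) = -312 + 8*sqrt(15) / 15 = -309.93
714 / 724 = 357 / 362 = 0.99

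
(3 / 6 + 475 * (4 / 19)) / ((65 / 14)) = 21.65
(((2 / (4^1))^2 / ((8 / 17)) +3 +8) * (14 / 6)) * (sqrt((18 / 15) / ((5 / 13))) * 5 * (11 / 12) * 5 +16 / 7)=123 / 2 +15785 * sqrt(78) / 128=1150.64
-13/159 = -0.08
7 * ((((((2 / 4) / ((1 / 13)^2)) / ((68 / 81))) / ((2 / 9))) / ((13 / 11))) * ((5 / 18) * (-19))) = -14159.37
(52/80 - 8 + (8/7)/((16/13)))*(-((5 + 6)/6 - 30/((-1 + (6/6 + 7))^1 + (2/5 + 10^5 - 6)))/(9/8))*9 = 1647920041/17500245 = 94.17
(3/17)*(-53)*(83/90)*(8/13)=-17596/3315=-5.31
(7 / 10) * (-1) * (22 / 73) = -77 / 365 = -0.21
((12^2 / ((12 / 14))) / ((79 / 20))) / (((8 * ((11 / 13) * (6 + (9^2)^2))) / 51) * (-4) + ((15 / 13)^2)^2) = -1631404320 / 133667161889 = -0.01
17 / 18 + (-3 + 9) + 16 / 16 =143 / 18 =7.94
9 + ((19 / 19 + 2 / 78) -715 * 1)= -27494 / 39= -704.97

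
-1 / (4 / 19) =-4.75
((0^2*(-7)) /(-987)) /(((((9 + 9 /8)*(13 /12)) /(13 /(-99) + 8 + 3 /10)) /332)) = 0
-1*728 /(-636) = 182 /159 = 1.14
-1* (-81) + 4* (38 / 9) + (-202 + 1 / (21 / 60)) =-6379 / 63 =-101.25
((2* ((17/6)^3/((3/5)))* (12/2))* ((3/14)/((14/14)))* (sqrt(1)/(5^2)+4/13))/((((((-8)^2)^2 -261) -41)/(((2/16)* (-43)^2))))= 1026507481/497165760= 2.06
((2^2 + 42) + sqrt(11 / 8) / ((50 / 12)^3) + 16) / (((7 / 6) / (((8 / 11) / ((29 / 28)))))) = 10368*sqrt(22) / 4984375 + 11904 / 319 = 37.33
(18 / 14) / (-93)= -3 / 217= -0.01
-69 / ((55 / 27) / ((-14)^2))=-365148 / 55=-6639.05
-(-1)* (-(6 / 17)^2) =-36 / 289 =-0.12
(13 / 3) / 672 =13 / 2016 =0.01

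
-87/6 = -29/2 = -14.50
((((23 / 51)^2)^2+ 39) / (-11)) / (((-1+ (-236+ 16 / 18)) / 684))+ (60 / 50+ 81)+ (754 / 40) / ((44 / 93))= 826676546921 / 6247370800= 132.32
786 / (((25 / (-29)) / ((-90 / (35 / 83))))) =194595.63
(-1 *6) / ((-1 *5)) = 6 / 5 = 1.20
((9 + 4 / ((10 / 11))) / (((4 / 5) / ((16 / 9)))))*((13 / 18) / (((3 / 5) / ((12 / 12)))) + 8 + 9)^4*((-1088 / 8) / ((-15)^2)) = -2127001475004838 / 1076168025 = -1976458.53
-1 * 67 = -67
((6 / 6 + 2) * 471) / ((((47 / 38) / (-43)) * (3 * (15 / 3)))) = -3274.95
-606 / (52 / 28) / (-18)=707 / 39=18.13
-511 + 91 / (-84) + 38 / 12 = -6107 / 12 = -508.92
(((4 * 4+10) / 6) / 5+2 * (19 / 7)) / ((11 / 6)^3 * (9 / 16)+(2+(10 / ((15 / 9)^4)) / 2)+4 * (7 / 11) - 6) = 23267200 / 9829883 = 2.37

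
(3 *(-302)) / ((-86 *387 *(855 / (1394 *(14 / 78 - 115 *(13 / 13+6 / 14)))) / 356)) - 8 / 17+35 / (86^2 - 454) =-10160716146907759 / 3917922593130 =-2593.39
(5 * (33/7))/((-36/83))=-4565/84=-54.35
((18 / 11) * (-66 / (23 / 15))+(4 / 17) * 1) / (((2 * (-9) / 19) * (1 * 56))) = 65189 / 49266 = 1.32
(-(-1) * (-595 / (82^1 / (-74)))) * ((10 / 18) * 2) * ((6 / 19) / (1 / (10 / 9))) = 4403000 / 21033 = 209.34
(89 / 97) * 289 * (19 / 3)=488699 / 291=1679.38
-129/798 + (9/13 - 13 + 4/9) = -374239/31122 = -12.02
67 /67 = 1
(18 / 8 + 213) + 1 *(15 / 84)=1508 / 7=215.43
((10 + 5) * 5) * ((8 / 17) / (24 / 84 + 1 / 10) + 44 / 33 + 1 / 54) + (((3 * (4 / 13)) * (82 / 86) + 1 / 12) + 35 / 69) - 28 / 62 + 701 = 894.91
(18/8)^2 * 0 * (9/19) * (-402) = 0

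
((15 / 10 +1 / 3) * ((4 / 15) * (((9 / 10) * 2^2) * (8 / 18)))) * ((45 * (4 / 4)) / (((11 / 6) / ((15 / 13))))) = 288 / 13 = 22.15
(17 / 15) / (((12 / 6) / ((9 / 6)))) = 17 / 20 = 0.85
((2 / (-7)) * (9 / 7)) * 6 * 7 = -108 / 7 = -15.43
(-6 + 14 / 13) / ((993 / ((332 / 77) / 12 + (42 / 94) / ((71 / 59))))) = -36043520 / 9950863923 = -0.00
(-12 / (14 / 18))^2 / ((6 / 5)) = 9720 / 49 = 198.37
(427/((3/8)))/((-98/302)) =-73688/21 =-3508.95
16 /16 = 1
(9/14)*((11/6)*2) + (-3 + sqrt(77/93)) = -9/14 + sqrt(7161)/93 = 0.27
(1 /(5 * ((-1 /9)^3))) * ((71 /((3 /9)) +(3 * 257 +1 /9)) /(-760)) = 717417 /3800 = 188.79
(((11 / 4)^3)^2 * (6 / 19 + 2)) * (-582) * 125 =-708845845125 / 9728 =-72866554.80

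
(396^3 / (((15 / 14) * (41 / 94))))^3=20214387050622488022794253631488 / 8615125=2346383488413979834627385.00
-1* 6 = -6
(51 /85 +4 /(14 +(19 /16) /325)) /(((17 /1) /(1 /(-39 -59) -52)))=-547854443 /202194090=-2.71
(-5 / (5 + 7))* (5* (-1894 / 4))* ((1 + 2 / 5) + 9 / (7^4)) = 19948555 / 14406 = 1384.74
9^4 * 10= 65610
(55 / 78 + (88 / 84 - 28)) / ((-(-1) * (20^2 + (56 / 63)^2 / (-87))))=-1980207 / 30177056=-0.07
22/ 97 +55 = 5357/ 97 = 55.23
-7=-7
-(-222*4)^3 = 700227072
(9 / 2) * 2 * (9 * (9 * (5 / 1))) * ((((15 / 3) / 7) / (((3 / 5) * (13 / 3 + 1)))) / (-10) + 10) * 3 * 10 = 1091059.15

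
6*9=54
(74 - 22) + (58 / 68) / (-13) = 22955 / 442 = 51.93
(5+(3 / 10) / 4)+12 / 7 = 1901 / 280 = 6.79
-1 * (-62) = 62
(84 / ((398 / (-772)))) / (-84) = 386 / 199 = 1.94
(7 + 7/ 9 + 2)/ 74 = 44/ 333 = 0.13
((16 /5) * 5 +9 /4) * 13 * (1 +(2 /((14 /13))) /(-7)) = 8541 /49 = 174.31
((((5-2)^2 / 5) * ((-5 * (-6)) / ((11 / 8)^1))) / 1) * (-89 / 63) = -4272 / 77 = -55.48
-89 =-89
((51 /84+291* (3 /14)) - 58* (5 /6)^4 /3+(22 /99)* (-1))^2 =2853.54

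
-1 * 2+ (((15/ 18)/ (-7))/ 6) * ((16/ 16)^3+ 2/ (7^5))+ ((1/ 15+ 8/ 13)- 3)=-398062807/ 91766220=-4.34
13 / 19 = 0.68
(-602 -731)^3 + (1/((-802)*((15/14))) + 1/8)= -113976696934481/48120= -2368593036.88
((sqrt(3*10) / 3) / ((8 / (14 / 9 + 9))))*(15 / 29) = 475*sqrt(30) / 2088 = 1.25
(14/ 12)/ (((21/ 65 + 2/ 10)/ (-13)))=-5915/ 204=-29.00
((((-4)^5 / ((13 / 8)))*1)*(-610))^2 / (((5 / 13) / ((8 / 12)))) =9988483317760 / 39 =256114956865.64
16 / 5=3.20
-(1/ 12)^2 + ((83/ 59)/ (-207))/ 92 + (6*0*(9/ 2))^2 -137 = -137.01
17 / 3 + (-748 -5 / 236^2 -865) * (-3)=4844.67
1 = 1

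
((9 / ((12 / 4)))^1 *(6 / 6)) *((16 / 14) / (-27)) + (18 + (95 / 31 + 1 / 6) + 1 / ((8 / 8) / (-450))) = -1675267 / 3906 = -428.90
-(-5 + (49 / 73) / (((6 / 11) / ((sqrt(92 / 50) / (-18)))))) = 539 * sqrt(46) / 39420 + 5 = 5.09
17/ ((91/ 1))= 17/ 91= 0.19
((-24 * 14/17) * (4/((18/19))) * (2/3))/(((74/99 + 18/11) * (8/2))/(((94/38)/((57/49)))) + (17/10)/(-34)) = -4312689920/343723731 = -12.55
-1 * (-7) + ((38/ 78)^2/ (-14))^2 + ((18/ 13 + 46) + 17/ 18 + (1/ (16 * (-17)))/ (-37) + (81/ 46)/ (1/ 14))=2098665249764011/ 26239343942448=79.98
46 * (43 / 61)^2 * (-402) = -9188.85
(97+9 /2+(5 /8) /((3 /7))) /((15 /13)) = 32123 /360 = 89.23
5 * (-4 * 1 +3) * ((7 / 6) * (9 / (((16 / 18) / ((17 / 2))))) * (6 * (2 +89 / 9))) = -572985 / 16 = -35811.56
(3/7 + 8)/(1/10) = 590/7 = 84.29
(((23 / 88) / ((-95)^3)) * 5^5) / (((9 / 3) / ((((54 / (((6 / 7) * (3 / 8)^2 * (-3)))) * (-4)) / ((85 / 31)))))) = -798560 / 11543697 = -0.07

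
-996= -996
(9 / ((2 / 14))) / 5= 63 / 5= 12.60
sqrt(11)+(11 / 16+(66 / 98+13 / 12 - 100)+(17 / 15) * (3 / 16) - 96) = -568429 / 2940+sqrt(11) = -190.03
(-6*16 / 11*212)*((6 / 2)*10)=-610560 / 11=-55505.45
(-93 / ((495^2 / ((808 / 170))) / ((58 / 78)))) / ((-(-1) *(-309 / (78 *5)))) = 726392 / 429038775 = 0.00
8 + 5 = 13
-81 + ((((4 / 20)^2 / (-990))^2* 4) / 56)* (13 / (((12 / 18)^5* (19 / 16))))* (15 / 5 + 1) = -81.00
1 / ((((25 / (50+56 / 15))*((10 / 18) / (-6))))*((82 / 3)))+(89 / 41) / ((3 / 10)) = 490964 / 76875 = 6.39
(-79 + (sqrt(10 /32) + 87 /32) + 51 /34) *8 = -2393 /4 + 2 *sqrt(5) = -593.78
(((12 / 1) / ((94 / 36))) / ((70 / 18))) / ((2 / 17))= 16524 / 1645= 10.04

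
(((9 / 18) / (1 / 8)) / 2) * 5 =10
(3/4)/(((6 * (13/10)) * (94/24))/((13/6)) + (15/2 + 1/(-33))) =495/14236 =0.03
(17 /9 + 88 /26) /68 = 617 /7956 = 0.08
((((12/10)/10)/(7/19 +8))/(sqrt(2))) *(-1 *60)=-114 *sqrt(2)/265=-0.61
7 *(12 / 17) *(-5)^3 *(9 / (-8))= 23625 / 34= 694.85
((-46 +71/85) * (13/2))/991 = -49907/168470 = -0.30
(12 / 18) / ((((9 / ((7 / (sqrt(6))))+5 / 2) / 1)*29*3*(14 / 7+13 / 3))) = -980 / 1188507+168*sqrt(6) / 396169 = 0.00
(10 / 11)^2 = 100 / 121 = 0.83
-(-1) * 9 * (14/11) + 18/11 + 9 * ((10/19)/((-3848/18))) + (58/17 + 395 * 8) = 10857165933/3417986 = 3176.48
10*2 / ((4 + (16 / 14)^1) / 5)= 175 / 9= 19.44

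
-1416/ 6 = -236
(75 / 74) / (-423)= -25 / 10434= -0.00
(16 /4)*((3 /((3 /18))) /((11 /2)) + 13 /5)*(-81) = -104652 /55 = -1902.76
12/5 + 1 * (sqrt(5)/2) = sqrt(5)/2 + 12/5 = 3.52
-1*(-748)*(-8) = -5984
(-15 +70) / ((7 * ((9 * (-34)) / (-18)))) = 55 / 119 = 0.46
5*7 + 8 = 43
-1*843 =-843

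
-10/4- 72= -74.50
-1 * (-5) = 5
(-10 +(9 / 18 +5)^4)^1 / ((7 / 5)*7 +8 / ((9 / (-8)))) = 651645 / 1936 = 336.59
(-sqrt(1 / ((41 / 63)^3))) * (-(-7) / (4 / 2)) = -1323 * sqrt(287) / 3362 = -6.67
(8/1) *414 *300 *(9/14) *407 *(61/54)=2055675600/7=293667942.86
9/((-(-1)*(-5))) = -9/5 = -1.80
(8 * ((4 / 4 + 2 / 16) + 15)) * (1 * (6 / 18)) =43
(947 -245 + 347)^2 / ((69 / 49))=53919649 / 69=781444.19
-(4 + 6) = -10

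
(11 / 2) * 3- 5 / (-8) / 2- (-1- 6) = 381 / 16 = 23.81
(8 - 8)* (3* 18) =0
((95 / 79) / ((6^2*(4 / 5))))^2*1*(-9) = -225625 / 14379264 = -0.02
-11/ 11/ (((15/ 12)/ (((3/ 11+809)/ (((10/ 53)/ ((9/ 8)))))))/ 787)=-3038001.73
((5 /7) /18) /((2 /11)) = 55 /252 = 0.22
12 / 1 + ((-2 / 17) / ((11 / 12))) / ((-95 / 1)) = 213204 / 17765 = 12.00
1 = 1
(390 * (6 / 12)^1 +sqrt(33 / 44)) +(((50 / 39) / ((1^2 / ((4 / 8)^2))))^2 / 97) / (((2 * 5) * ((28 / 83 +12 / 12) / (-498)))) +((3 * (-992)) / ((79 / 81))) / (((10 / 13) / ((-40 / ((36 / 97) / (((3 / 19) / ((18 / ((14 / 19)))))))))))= 2959.16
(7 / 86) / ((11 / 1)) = 7 / 946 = 0.01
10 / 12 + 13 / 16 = 79 / 48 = 1.65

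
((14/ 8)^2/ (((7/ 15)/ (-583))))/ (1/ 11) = -673365/ 16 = -42085.31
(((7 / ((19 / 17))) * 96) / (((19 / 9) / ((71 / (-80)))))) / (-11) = 456246 / 19855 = 22.98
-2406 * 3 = -7218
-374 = -374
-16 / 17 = -0.94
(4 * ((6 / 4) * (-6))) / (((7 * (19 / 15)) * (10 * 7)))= -54 / 931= -0.06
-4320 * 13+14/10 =-280793/5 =-56158.60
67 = 67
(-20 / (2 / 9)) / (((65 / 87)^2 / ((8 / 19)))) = -1089936 / 16055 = -67.89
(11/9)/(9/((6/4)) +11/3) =11/87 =0.13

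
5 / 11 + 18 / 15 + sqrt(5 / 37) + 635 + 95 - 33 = sqrt(185) / 37 + 38426 / 55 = 699.02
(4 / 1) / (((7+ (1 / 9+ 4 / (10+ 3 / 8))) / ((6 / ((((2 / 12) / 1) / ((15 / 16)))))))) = 20169 / 1120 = 18.01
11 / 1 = 11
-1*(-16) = 16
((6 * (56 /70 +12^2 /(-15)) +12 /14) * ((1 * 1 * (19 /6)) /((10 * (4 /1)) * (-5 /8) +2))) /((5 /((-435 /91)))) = -500859 /73255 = -6.84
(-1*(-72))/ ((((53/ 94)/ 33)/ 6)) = 25284.23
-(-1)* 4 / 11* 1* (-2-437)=-1756 / 11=-159.64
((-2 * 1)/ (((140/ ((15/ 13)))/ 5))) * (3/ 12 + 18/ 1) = -1.50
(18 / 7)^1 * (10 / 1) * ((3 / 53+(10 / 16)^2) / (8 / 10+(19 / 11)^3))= 454303575 / 235178384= 1.93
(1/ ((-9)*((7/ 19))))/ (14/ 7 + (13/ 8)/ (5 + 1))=-304/ 2289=-0.13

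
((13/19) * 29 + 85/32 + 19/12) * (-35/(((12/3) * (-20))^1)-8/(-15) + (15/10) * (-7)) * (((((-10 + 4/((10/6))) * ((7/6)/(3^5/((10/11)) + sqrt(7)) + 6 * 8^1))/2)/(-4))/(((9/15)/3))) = -2296797847196405/43894142976 + 3515976625 * sqrt(7)/197523643392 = -52325.79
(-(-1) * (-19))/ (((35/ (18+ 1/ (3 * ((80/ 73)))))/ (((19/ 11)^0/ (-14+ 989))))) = -83467/ 8190000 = -0.01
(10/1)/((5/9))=18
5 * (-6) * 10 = -300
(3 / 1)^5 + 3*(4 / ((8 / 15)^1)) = 531 / 2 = 265.50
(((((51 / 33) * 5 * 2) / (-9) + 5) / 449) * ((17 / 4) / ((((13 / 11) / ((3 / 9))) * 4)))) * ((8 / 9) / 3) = 425 / 654642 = 0.00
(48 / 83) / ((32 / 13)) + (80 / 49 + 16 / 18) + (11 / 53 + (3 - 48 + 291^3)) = 95609439725857 / 3879918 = 24642128.96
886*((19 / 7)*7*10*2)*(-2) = -673360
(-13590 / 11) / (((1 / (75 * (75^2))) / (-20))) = 114665625000 / 11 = 10424147727.27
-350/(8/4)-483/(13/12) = -8071/13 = -620.85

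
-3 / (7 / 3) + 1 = -2 / 7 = -0.29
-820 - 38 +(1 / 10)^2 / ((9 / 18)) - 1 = -42949 / 50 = -858.98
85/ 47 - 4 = -103/ 47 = -2.19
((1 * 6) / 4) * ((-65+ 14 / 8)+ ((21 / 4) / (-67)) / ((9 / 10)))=-50923 / 536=-95.01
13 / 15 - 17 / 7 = -164 / 105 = -1.56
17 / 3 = 5.67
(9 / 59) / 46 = 9 / 2714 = 0.00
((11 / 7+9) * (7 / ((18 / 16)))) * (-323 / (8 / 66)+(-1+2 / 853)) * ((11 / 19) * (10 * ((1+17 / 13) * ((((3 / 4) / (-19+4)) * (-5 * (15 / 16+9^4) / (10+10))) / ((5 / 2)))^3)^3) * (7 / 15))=-40168827737122746563310691709828993563321931730690511509 / 156600270152601174016000000000000000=-256505481746485551444.18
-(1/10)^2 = -1/100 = -0.01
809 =809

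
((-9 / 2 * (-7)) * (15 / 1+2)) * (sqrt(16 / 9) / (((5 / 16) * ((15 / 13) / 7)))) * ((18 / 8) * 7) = 5457816 / 25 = 218312.64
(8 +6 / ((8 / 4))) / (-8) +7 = 45 / 8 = 5.62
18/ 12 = 3/ 2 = 1.50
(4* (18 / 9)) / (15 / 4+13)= 32 / 67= 0.48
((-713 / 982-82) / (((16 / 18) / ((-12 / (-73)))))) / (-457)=2193399 / 65521004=0.03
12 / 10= 6 / 5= 1.20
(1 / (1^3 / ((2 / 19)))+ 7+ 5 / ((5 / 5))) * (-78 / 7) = -17940 / 133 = -134.89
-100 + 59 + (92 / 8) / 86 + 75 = 5871 / 172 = 34.13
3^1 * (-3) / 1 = -9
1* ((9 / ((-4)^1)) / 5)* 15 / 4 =-27 / 16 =-1.69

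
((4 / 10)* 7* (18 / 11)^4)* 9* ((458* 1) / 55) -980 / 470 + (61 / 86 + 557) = 33528595404411 / 16274203550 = 2060.23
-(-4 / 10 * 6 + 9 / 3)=-3 / 5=-0.60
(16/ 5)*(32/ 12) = 128/ 15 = 8.53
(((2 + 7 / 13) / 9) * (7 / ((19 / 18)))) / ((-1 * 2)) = -231 / 247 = -0.94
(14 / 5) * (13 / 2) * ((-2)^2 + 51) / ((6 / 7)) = 7007 / 6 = 1167.83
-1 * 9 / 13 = -9 / 13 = -0.69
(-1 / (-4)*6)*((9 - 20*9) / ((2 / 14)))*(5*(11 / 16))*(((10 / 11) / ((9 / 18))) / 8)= -89775 / 64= -1402.73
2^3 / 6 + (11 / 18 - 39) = -667 / 18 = -37.06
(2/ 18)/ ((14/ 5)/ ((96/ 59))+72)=80/ 53079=0.00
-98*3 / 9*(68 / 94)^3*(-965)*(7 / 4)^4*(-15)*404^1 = -281678497618525 / 415292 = -678266129.90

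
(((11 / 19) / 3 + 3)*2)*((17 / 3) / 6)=6.03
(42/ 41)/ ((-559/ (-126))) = 5292/ 22919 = 0.23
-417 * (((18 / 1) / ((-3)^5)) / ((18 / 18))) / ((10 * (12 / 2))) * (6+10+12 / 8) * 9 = 973 / 12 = 81.08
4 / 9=0.44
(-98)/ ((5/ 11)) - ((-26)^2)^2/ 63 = -2352794/ 315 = -7469.19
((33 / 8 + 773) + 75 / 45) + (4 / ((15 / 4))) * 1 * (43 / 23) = 718323 / 920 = 780.79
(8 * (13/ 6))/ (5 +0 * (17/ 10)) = 3.47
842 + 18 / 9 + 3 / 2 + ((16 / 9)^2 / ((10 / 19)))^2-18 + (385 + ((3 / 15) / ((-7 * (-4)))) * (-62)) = 1433056078 / 1148175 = 1248.12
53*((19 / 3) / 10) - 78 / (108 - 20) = 21569 / 660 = 32.68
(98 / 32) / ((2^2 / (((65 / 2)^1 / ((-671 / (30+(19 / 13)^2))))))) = -1330595 / 1116544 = -1.19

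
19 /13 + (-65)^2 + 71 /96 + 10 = 4237.20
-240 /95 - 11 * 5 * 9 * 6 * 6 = -338628 /19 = -17822.53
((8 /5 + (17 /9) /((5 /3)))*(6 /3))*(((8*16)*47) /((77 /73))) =36011776 /1155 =31179.03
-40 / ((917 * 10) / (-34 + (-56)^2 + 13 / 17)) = -210988 / 15589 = -13.53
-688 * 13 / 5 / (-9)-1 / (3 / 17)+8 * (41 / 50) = 199.65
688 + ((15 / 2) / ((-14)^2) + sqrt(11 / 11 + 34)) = sqrt(35) + 269711 / 392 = 693.95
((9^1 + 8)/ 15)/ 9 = 17/ 135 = 0.13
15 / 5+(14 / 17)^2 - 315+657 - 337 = 2508 / 289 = 8.68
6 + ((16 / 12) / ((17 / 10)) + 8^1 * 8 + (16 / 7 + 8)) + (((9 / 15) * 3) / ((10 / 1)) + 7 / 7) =1468163 / 17850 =82.25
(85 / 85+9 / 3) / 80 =1 / 20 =0.05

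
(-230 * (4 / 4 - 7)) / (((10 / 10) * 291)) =460 / 97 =4.74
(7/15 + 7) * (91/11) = 10192/165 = 61.77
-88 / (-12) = 7.33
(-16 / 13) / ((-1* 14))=0.09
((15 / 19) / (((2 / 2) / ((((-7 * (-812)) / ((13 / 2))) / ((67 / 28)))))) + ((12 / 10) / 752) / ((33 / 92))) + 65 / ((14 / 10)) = 200600448039 / 598908310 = 334.94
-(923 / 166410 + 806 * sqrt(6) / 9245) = -806 * sqrt(6) / 9245 - 923 / 166410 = -0.22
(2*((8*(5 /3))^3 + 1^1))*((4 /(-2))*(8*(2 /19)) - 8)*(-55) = 2526133.49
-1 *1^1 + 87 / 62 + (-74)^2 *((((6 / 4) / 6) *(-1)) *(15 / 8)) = -636485 / 248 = -2566.47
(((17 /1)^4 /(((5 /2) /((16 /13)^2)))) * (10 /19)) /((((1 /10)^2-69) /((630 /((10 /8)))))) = -4310485401600 /22152689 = -194580.69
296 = 296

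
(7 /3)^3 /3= 343 /81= 4.23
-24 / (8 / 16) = -48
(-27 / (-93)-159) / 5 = -984 / 31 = -31.74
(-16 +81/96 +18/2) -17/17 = -229/32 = -7.16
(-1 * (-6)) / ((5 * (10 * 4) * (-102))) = -1 / 3400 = -0.00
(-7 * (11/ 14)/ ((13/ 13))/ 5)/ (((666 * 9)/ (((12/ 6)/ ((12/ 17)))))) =-187/ 359640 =-0.00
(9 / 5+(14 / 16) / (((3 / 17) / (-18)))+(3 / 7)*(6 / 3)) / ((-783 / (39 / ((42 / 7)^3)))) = 5837 / 292320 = 0.02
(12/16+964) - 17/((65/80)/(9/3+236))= -209865/52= -4035.87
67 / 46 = 1.46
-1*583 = -583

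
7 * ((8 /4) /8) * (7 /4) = 3.06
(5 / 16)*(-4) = -5 / 4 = -1.25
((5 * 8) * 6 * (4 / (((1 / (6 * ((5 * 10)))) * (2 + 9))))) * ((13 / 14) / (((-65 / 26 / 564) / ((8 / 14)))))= -1689292800 / 539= -3134123.93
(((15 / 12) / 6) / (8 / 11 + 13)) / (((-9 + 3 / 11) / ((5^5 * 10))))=-9453125 / 173952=-54.34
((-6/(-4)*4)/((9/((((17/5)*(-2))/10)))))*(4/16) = -17/150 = -0.11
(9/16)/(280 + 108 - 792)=-9/6464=-0.00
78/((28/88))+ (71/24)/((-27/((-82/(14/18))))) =9241/36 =256.69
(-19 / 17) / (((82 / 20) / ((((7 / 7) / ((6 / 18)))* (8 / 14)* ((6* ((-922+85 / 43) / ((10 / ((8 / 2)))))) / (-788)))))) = -54119448 / 41330009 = -1.31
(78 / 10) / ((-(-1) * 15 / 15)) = 39 / 5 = 7.80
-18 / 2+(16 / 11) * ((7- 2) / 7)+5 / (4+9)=-7584 / 1001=-7.58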